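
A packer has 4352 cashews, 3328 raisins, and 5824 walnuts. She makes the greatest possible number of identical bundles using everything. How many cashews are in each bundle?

Number of bundles = gcd(4352, 3328, 5824).
4352 = 2^8 × 17
3328 = 2^8 × 13
5824 = 2^6 × 7 × 13
gcd(4352, 3328, 5824) = 2^6 = 64.
cashews per bundle = 4352 / 64 = 68.

68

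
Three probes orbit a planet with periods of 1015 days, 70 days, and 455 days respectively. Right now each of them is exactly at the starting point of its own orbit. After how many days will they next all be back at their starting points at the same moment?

We need the least common multiple of the intervals.
1015 = 5 × 7 × 29
70 = 2 × 5 × 7
455 = 5 × 7 × 13
LCM(1015, 70, 455) = 2 × 5 × 7 × 13 × 29 = 26390.

26390 days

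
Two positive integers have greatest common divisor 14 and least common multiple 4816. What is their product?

67424

For any two positive integers, gcd × lcm = product = 14 × 4816 = 67424.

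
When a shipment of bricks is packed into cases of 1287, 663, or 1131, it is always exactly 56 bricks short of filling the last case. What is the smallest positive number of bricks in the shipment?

634435

Being 56 short of a full case of size k means N ≡ −56 (mod k), i.e. N + 56 is a multiple of each size.
1287 = 3^2 × 11 × 13
663 = 3 × 13 × 17
1131 = 3 × 13 × 29
LCM(1287, 663, 1131) = 3^2 × 11 × 13 × 17 × 29 = 634491.
Smallest positive N is 634491 − 56 = 634435.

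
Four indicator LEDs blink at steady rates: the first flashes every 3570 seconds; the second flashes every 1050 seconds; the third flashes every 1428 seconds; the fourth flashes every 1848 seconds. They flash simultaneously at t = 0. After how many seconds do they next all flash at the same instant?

785400 seconds

They coincide at every common multiple of the periods; the first is the LCM.
3570 = 2 × 3 × 5 × 7 × 17
1050 = 2 × 3 × 5^2 × 7
1428 = 2^2 × 3 × 7 × 17
1848 = 2^3 × 3 × 7 × 11
LCM(3570, 1050, 1428, 1848) = 2^3 × 3 × 5^2 × 7 × 11 × 17 = 785400.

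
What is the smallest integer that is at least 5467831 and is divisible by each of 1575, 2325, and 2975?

5810175

The integer must be a common multiple of 1575, 2325, and 2975, so a multiple of their LCM.
1575 = 3^2 × 5^2 × 7
2325 = 3 × 5^2 × 31
2975 = 5^2 × 7 × 17
LCM(1575, 2325, 2975) = 3^2 × 5^2 × 7 × 17 × 31 = 830025.
Smallest multiple of 830025 that is ≥ 5467831: ⌈5467831/830025⌉ × 830025 = 7 × 830025 = 5810175.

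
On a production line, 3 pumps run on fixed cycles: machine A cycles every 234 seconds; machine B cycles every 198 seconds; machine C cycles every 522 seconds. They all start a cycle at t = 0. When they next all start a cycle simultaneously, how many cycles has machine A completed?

319 cycles

The first common completion time is the LCM of the periods.
234 = 2 × 3^2 × 13
198 = 2 × 3^2 × 11
522 = 2 × 3^2 × 29
LCM(234, 198, 522) = 2 × 3^2 × 11 × 13 × 29 = 74646.
Cycles for period 234: 74646 / 234 = 319.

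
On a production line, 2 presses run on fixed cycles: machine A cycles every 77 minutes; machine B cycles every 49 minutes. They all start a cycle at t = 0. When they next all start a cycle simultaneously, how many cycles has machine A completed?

They are all back at their starting positions together after one LCM of the periods.
77 = 7 × 11
49 = 7^2
LCM(77, 49) = 7^2 × 11 = 539.
Cycles for period 77: 539 / 77 = 7.

7 cycles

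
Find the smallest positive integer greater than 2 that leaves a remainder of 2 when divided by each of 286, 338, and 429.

N − 2 must be a common multiple of 286, 338, and 429.
286 = 2 × 11 × 13
338 = 2 × 13^2
429 = 3 × 11 × 13
LCM(286, 338, 429) = 2 × 3 × 11 × 13^2 = 11154.
Smallest N > 2 is LCM + 2 = 11154 + 2 = 11156.

11156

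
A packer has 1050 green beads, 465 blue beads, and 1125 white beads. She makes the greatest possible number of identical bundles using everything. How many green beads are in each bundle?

70

Number of bundles = gcd(1050, 465, 1125).
1050 = 2 × 3 × 5^2 × 7
465 = 3 × 5 × 31
1125 = 3^2 × 5^3
gcd(1050, 465, 1125) = 3 × 5 = 15.
green beads per bundle = 1050 / 15 = 70.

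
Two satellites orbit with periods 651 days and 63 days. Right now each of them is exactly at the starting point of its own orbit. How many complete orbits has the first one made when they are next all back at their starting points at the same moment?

3 orbits

The first common completion time is the LCM of the periods.
651 = 3 × 7 × 31
63 = 3^2 × 7
LCM(651, 63) = 3^2 × 7 × 31 = 1953.
Orbits for period 651: 1953 / 651 = 3.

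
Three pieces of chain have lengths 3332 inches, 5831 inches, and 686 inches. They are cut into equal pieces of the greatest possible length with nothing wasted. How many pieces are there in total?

Piece length = gcd(3332, 5831, 686).
3332 = 2^2 × 7^2 × 17
5831 = 7^3 × 17
686 = 2 × 7^3
gcd(3332, 5831, 686) = 7^2 = 49.
Total pieces = 3332/49 + 5831/49 + 686/49 = 68 + 119 + 14 = 201.

201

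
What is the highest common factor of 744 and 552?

24

744 = 2^3 × 3 × 31
552 = 2^3 × 3 × 23
gcd(744, 552) = 2^3 × 3 = 24.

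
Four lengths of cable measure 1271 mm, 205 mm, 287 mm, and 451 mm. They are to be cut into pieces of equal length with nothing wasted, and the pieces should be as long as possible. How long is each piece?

The greatest length dividing all of 1271, 205, 287, and 451 is their gcd.
1271 = 31 × 41
205 = 5 × 41
287 = 7 × 41
451 = 11 × 41
gcd(1271, 205, 287, 451) = 41.

41 mm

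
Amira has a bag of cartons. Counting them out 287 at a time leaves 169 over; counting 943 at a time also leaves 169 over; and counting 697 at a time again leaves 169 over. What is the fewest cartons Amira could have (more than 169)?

112386

N − 169 must be a common multiple of 287, 943, and 697.
287 = 7 × 41
943 = 23 × 41
697 = 17 × 41
LCM(287, 943, 697) = 7 × 17 × 23 × 41 = 112217.
Smallest N > 169 is LCM + 169 = 112217 + 169 = 112386.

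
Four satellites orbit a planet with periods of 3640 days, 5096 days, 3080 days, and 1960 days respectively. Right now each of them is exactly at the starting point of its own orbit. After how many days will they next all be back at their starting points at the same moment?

The first simultaneous occurrence is after LCM of the individual periods.
3640 = 2^3 × 5 × 7 × 13
5096 = 2^3 × 7^2 × 13
3080 = 2^3 × 5 × 7 × 11
1960 = 2^3 × 5 × 7^2
LCM(3640, 5096, 3080, 1960) = 2^3 × 5 × 7^2 × 11 × 13 = 280280.

280280 days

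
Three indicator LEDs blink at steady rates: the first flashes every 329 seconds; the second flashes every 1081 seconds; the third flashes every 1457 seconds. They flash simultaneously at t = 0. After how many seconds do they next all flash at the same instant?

234577 seconds

We need the least common multiple of the intervals.
329 = 7 × 47
1081 = 23 × 47
1457 = 31 × 47
LCM(329, 1081, 1457) = 7 × 23 × 31 × 47 = 234577.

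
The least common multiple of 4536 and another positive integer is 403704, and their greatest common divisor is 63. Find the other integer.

5607

gcd × lcm = product of the two integers, so the other integer is (63 × 403704) / 4536 = 5607.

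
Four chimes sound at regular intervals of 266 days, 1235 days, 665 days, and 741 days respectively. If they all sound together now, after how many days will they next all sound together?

51870 days

We need the least common multiple of the intervals.
266 = 2 × 7 × 19
1235 = 5 × 13 × 19
665 = 5 × 7 × 19
741 = 3 × 13 × 19
LCM(266, 1235, 665, 741) = 2 × 3 × 5 × 7 × 13 × 19 = 51870.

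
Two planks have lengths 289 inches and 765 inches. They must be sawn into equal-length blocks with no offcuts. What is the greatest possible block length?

17 inches

By the Euclidean algorithm:
765 = 2 × 289 + 187
289 = 1 × 187 + 102
187 = 1 × 102 + 85
102 = 1 × 85 + 17
85 = 5 × 17 + 0
gcd(289, 765) = 17.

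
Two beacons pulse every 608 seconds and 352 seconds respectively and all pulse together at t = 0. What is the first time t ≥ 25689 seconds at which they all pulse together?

26752 seconds

Joint pulses occur at multiples of LCM(608, 352).
608 = 2^5 × 19
352 = 2^5 × 11
LCM(608, 352) = 2^5 × 11 × 19 = 6688.
Smallest multiple of 6688 that is ≥ 25689: ⌈25689/6688⌉ × 6688 = 4 × 6688 = 26752.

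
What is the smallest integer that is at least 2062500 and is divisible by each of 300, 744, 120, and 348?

The integer must be a common multiple of 300, 744, 120, and 348, so a multiple of their LCM.
300 = 2^2 × 3 × 5^2
744 = 2^3 × 3 × 31
120 = 2^3 × 3 × 5
348 = 2^2 × 3 × 29
LCM(300, 744, 120, 348) = 2^3 × 3 × 5^2 × 29 × 31 = 539400.
Smallest multiple of 539400 that is ≥ 2062500: ⌈2062500/539400⌉ × 539400 = 4 × 539400 = 2157600.

2157600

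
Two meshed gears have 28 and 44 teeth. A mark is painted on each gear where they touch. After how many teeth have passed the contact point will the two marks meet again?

The first simultaneous occurrence is after LCM of the individual periods.
28 = 2^2 × 7
44 = 2^2 × 11
LCM(28, 44) = 2^2 × 7 × 11 = 308.

308 teeth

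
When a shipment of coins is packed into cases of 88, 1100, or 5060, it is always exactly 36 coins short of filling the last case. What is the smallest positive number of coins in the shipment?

50564

Being 36 short of a full case of size k means N ≡ −36 (mod k), i.e. N + 36 is a multiple of each size.
88 = 2^3 × 11
1100 = 2^2 × 5^2 × 11
5060 = 2^2 × 5 × 11 × 23
LCM(88, 1100, 5060) = 2^3 × 5^2 × 11 × 23 = 50600.
Smallest positive N is 50600 − 36 = 50564.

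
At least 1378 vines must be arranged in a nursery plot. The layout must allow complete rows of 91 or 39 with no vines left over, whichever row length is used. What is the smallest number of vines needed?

1638

The number of vines must be a common multiple of 91 and 39, so a multiple of their LCM.
91 = 7 × 13
39 = 3 × 13
LCM(91, 39) = 3 × 7 × 13 = 273.
Smallest multiple of 273 that is ≥ 1378: ⌈1378/273⌉ × 273 = 6 × 273 = 1638.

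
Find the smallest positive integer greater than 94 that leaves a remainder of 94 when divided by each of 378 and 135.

1984

N − 94 must be a common multiple of 378 and 135.
378 = 2 × 3^3 × 7
135 = 3^3 × 5
LCM(378, 135) = 2 × 3^3 × 5 × 7 = 1890.
Smallest N > 94 is LCM + 94 = 1890 + 94 = 1984.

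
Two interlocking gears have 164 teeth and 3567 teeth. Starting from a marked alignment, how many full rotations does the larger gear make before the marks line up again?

The first common completion time is the LCM of the periods.
164 = 2^2 × 41
3567 = 3 × 29 × 41
LCM(164, 3567) = 2^2 × 3 × 29 × 41 = 14268.
Rotations for period 3567: 14268 / 3567 = 4.

4 rotations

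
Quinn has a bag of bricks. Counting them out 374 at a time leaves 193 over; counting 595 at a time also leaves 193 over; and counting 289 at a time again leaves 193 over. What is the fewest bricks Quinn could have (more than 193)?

222723

N − 193 must be a common multiple of 374, 595, and 289.
374 = 2 × 11 × 17
595 = 5 × 7 × 17
289 = 17^2
LCM(374, 595, 289) = 2 × 5 × 7 × 11 × 17^2 = 222530.
Smallest N > 193 is LCM + 193 = 222530 + 193 = 222723.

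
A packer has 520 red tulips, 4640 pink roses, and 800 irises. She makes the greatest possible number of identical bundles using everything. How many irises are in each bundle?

Number of bundles = gcd(520, 4640, 800).
520 = 2^3 × 5 × 13
4640 = 2^5 × 5 × 29
800 = 2^5 × 5^2
gcd(520, 4640, 800) = 2^3 × 5 = 40.
irises per bundle = 800 / 40 = 20.

20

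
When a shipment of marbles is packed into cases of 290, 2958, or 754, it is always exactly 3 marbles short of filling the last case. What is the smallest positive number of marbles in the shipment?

192267

Being 3 short of a full case of size k means N ≡ −3 (mod k), i.e. N + 3 is a multiple of each size.
290 = 2 × 5 × 29
2958 = 2 × 3 × 17 × 29
754 = 2 × 13 × 29
LCM(290, 2958, 754) = 2 × 3 × 5 × 13 × 17 × 29 = 192270.
Smallest positive N is 192270 − 3 = 192267.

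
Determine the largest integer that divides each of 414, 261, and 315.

9

414 = 2 × 3^2 × 23
261 = 3^2 × 29
315 = 3^2 × 5 × 7
gcd(414, 261, 315) = 3^2 = 9.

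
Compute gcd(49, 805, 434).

7

49 = 7^2
805 = 5 × 7 × 23
434 = 2 × 7 × 31
gcd(49, 805, 434) = 7.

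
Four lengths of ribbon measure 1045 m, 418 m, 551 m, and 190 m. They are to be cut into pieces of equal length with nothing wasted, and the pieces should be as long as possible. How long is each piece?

19 m

The greatest length dividing all of 1045, 418, 551, and 190 is their gcd.
1045 = 5 × 11 × 19
418 = 2 × 11 × 19
551 = 19 × 29
190 = 2 × 5 × 19
gcd(1045, 418, 551, 190) = 19.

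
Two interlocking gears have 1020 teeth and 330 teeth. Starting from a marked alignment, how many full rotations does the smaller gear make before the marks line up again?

They are all back at their starting positions together after one LCM of the periods.
1020 = 2^2 × 3 × 5 × 17
330 = 2 × 3 × 5 × 11
LCM(1020, 330) = 2^2 × 3 × 5 × 11 × 17 = 11220.
Rotations for period 330: 11220 / 330 = 34.

34 rotations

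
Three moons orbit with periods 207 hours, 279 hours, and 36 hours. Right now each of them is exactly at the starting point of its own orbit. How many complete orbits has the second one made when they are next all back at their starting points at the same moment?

They are all back at their starting positions together after one LCM of the periods.
207 = 3^2 × 23
279 = 3^2 × 31
36 = 2^2 × 3^2
LCM(207, 279, 36) = 2^2 × 3^2 × 23 × 31 = 25668.
Orbits for period 279: 25668 / 279 = 92.

92 orbits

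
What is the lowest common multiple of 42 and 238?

714

42 = 2 × 3 × 7
238 = 2 × 7 × 17
LCM(42, 238) = 2 × 3 × 7 × 17 = 714.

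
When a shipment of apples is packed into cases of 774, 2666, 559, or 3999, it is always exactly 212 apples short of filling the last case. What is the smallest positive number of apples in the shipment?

Being 212 short of a full case of size k means N ≡ −212 (mod k), i.e. N + 212 is a multiple of each size.
774 = 2 × 3^2 × 43
2666 = 2 × 31 × 43
559 = 13 × 43
3999 = 3 × 31 × 43
LCM(774, 2666, 559, 3999) = 2 × 3^2 × 13 × 31 × 43 = 311922.
Smallest positive N is 311922 − 212 = 311710.

311710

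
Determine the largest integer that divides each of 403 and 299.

403 = 13 × 31
299 = 13 × 23
gcd(403, 299) = 13.

13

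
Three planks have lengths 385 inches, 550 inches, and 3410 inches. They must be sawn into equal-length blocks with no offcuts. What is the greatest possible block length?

55 inches

This is the greatest common divisor of 385, 550, and 3410.
385 = 5 × 7 × 11
550 = 2 × 5^2 × 11
3410 = 2 × 5 × 11 × 31
gcd(385, 550, 3410) = 5 × 11 = 55.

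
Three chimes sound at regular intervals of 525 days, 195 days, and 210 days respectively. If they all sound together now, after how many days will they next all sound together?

13650 days

They coincide at every common multiple of the periods; the first is the LCM.
525 = 3 × 5^2 × 7
195 = 3 × 5 × 13
210 = 2 × 3 × 5 × 7
LCM(525, 195, 210) = 2 × 3 × 5^2 × 7 × 13 = 13650.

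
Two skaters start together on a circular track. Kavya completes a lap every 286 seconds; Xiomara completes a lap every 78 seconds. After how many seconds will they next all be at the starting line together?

The first simultaneous occurrence is after LCM of the individual periods.
286 = 2 × 11 × 13
78 = 2 × 3 × 13
LCM(286, 78) = 2 × 3 × 11 × 13 = 858.

858 seconds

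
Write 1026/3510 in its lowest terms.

1026 = 2 × 3^3 × 19
3510 = 2 × 3^3 × 5 × 13
gcd(1026, 3510) = 2 × 3^3 = 54.
Divide numerator and denominator by 54: 1026/3510 = 19/65.

19/65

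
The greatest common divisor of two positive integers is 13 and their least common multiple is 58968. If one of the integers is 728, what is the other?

For two integers, gcd × lcm = product, so the other is (13 × 58968) / 728 = 766584 / 728 = 1053.

1053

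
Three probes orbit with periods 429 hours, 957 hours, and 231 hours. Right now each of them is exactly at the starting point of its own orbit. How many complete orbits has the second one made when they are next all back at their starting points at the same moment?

91 orbits

The first common completion time is the LCM of the periods.
429 = 3 × 11 × 13
957 = 3 × 11 × 29
231 = 3 × 7 × 11
LCM(429, 957, 231) = 3 × 7 × 11 × 13 × 29 = 87087.
Orbits for period 957: 87087 / 957 = 91.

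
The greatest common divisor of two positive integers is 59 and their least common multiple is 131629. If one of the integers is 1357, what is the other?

For two integers, gcd × lcm = product, so the other is (59 × 131629) / 1357 = 7766111 / 1357 = 5723.

5723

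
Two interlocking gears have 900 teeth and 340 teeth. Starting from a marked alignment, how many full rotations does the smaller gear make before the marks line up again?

The first common completion time is the LCM of the periods.
900 = 2^2 × 3^2 × 5^2
340 = 2^2 × 5 × 17
LCM(900, 340) = 2^2 × 3^2 × 5^2 × 17 = 15300.
Rotations for period 340: 15300 / 340 = 45.

45 rotations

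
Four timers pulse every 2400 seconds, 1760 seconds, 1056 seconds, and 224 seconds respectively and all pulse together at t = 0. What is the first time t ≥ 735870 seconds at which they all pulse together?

739200 seconds

Joint pulses occur at multiples of LCM(2400, 1760, 1056, 224).
2400 = 2^5 × 3 × 5^2
1760 = 2^5 × 5 × 11
1056 = 2^5 × 3 × 11
224 = 2^5 × 7
LCM(2400, 1760, 1056, 224) = 2^5 × 3 × 5^2 × 7 × 11 = 184800.
Smallest multiple of 184800 that is ≥ 735870: ⌈735870/184800⌉ × 184800 = 4 × 184800 = 739200.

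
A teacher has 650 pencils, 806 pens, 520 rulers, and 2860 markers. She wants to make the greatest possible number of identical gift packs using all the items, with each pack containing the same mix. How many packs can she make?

The pack count must divide each quantity, so the greatest is gcd(650, 806, 520, 2860).
650 = 2 × 5^2 × 13
806 = 2 × 13 × 31
520 = 2^3 × 5 × 13
2860 = 2^2 × 5 × 11 × 13
gcd(650, 806, 520, 2860) = 2 × 13 = 26.

26 packs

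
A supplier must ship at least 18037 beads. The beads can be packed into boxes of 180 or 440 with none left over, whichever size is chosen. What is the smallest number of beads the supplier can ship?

The number of beads must be a common multiple of 180 and 440, so a multiple of their LCM.
180 = 2^2 × 3^2 × 5
440 = 2^3 × 5 × 11
LCM(180, 440) = 2^3 × 3^2 × 5 × 11 = 3960.
Smallest multiple of 3960 that is ≥ 18037: ⌈18037/3960⌉ × 3960 = 5 × 3960 = 19800.

19800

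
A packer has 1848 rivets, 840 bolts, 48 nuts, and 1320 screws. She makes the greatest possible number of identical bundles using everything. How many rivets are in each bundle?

Number of bundles = gcd(1848, 840, 48, 1320).
1848 = 2^3 × 3 × 7 × 11
840 = 2^3 × 3 × 5 × 7
48 = 2^4 × 3
1320 = 2^3 × 3 × 5 × 11
gcd(1848, 840, 48, 1320) = 2^3 × 3 = 24.
rivets per bundle = 1848 / 24 = 77.

77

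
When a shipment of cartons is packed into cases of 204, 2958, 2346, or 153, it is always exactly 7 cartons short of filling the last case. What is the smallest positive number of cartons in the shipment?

408197

Being 7 short of a full case of size k means N ≡ −7 (mod k), i.e. N + 7 is a multiple of each size.
204 = 2^2 × 3 × 17
2958 = 2 × 3 × 17 × 29
2346 = 2 × 3 × 17 × 23
153 = 3^2 × 17
LCM(204, 2958, 2346, 153) = 2^2 × 3^2 × 17 × 23 × 29 = 408204.
Smallest positive N is 408204 − 7 = 408197.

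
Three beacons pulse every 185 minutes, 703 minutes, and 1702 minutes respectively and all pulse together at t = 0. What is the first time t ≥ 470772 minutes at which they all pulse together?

Joint pulses occur at multiples of LCM(185, 703, 1702).
185 = 5 × 37
703 = 19 × 37
1702 = 2 × 23 × 37
LCM(185, 703, 1702) = 2 × 5 × 19 × 23 × 37 = 161690.
Smallest multiple of 161690 that is ≥ 470772: ⌈470772/161690⌉ × 161690 = 3 × 161690 = 485070.

485070 minutes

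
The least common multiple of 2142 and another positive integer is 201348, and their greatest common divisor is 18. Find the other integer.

1692

gcd × lcm = product of the two integers, so the other integer is (18 × 201348) / 2142 = 1692.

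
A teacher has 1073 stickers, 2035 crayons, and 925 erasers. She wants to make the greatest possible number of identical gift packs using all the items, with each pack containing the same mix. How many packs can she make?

37 packs

The pack count must divide each quantity, so the greatest is gcd(1073, 2035, 925).
1073 = 29 × 37
2035 = 5 × 11 × 37
925 = 5^2 × 37
gcd(1073, 2035, 925) = 37.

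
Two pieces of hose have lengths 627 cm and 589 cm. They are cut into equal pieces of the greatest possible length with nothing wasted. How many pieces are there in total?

Piece length = gcd(627, 589).
627 = 3 × 11 × 19
589 = 19 × 31
gcd(627, 589) = 19.
Total pieces = 627/19 + 589/19 = 33 + 31 = 64.

64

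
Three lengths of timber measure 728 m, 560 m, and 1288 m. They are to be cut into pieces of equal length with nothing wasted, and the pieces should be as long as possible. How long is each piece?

The greatest length dividing all of 728, 560, and 1288 is their gcd.
728 = 2^3 × 7 × 13
560 = 2^4 × 5 × 7
1288 = 2^3 × 7 × 23
gcd(728, 560, 1288) = 2^3 × 7 = 56.

56 m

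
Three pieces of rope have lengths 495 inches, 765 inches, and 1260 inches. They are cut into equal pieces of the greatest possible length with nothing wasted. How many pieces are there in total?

Piece length = gcd(495, 765, 1260).
495 = 3^2 × 5 × 11
765 = 3^2 × 5 × 17
1260 = 2^2 × 3^2 × 5 × 7
gcd(495, 765, 1260) = 3^2 × 5 = 45.
Total pieces = 495/45 + 765/45 + 1260/45 = 11 + 17 + 28 = 56.

56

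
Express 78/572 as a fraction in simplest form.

78 = 2 × 3 × 13
572 = 2^2 × 11 × 13
gcd(78, 572) = 2 × 13 = 26.
Divide numerator and denominator by 26: 78/572 = 3/22.

3/22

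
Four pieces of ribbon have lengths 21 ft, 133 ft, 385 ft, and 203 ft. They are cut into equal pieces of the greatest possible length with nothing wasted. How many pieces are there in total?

106

Piece length = gcd(21, 133, 385, 203).
21 = 3 × 7
133 = 7 × 19
385 = 5 × 7 × 11
203 = 7 × 29
gcd(21, 133, 385, 203) = 7.
Total pieces = 21/7 + 133/7 + 385/7 + 203/7 = 3 + 19 + 55 + 29 = 106.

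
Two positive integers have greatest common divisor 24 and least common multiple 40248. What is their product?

965952

For any two positive integers, gcd × lcm = product = 24 × 40248 = 965952.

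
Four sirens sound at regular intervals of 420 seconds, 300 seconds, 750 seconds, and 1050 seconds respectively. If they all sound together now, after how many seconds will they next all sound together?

10500 seconds

We need the least common multiple of the intervals.
420 = 2^2 × 3 × 5 × 7
300 = 2^2 × 3 × 5^2
750 = 2 × 3 × 5^3
1050 = 2 × 3 × 5^2 × 7
LCM(420, 300, 750, 1050) = 2^2 × 3 × 5^3 × 7 = 10500.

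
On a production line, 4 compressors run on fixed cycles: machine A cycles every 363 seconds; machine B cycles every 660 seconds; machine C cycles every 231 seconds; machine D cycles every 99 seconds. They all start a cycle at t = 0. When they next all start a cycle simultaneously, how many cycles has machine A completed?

420 cycles

All finish a whole number of cycles simultaneously at t = LCM of the periods.
363 = 3 × 11^2
660 = 2^2 × 3 × 5 × 11
231 = 3 × 7 × 11
99 = 3^2 × 11
LCM(363, 660, 231, 99) = 2^2 × 3^2 × 5 × 7 × 11^2 = 152460.
Cycles for period 363: 152460 / 363 = 420.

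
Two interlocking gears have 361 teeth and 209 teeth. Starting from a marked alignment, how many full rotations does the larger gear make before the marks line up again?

11 rotations

All finish a whole number of cycles simultaneously at t = LCM of the periods.
361 = 19^2
209 = 11 × 19
LCM(361, 209) = 11 × 19^2 = 3971.
Rotations for period 361: 3971 / 361 = 11.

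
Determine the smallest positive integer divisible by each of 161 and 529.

3703

161 = 7 × 23
529 = 23^2
LCM(161, 529) = 7 × 23^2 = 3703.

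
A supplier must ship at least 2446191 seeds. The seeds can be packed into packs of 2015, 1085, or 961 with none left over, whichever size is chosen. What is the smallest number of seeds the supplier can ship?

2623530

The number of seeds must be a common multiple of 2015, 1085, and 961, so a multiple of their LCM.
2015 = 5 × 13 × 31
1085 = 5 × 7 × 31
961 = 31^2
LCM(2015, 1085, 961) = 5 × 7 × 13 × 31^2 = 437255.
Smallest multiple of 437255 that is ≥ 2446191: ⌈2446191/437255⌉ × 437255 = 6 × 437255 = 2623530.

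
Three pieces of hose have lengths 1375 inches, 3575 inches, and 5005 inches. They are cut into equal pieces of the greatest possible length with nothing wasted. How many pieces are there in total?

Piece length = gcd(1375, 3575, 5005).
1375 = 5^3 × 11
3575 = 5^2 × 11 × 13
5005 = 5 × 7 × 11 × 13
gcd(1375, 3575, 5005) = 5 × 11 = 55.
Total pieces = 1375/55 + 3575/55 + 5005/55 = 25 + 65 + 91 = 181.

181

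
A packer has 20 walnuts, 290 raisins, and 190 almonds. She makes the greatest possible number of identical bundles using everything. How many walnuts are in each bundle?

Number of bundles = gcd(20, 290, 190).
20 = 2^2 × 5
290 = 2 × 5 × 29
190 = 2 × 5 × 19
gcd(20, 290, 190) = 2 × 5 = 10.
walnuts per bundle = 20 / 10 = 2.

2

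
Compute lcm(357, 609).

10353

357 = 3 × 7 × 17
609 = 3 × 7 × 29
LCM(357, 609) = 3 × 7 × 17 × 29 = 10353.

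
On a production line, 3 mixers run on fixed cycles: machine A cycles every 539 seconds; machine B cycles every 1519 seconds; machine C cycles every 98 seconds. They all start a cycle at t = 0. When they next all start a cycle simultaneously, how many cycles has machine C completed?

All finish a whole number of cycles simultaneously at t = LCM of the periods.
539 = 7^2 × 11
1519 = 7^2 × 31
98 = 2 × 7^2
LCM(539, 1519, 98) = 2 × 7^2 × 11 × 31 = 33418.
Cycles for period 98: 33418 / 98 = 341.

341 cycles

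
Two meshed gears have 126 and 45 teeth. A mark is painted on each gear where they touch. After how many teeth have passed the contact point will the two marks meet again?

630 teeth

They coincide at every common multiple of the periods; the first is the LCM.
126 = 2 × 3^2 × 7
45 = 3^2 × 5
LCM(126, 45) = 2 × 3^2 × 5 × 7 = 630.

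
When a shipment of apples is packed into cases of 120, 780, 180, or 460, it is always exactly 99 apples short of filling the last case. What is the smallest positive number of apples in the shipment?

107541

Being 99 short of a full case of size k means N ≡ −99 (mod k), i.e. N + 99 is a multiple of each size.
120 = 2^3 × 3 × 5
780 = 2^2 × 3 × 5 × 13
180 = 2^2 × 3^2 × 5
460 = 2^2 × 5 × 23
LCM(120, 780, 180, 460) = 2^3 × 3^2 × 5 × 13 × 23 = 107640.
Smallest positive N is 107640 − 99 = 107541.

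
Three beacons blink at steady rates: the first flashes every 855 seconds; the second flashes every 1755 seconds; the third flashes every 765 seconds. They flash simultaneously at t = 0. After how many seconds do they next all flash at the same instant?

They coincide at every common multiple of the periods; the first is the LCM.
855 = 3^2 × 5 × 19
1755 = 3^3 × 5 × 13
765 = 3^2 × 5 × 17
LCM(855, 1755, 765) = 3^3 × 5 × 13 × 17 × 19 = 566865.

566865 seconds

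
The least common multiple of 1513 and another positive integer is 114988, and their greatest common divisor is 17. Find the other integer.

1292

gcd × lcm = product of the two integers, so the other integer is (17 × 114988) / 1513 = 1292.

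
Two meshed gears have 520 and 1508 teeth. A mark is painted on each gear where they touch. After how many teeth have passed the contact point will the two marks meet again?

They coincide at every common multiple of the periods; the first is the LCM.
520 = 2^3 × 5 × 13
1508 = 2^2 × 13 × 29
LCM(520, 1508) = 2^3 × 5 × 13 × 29 = 15080.

15080 teeth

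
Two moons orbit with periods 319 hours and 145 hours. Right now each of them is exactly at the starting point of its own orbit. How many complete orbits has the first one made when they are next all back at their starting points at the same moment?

5 orbits

They are all back at their starting positions together after one LCM of the periods.
319 = 11 × 29
145 = 5 × 29
LCM(319, 145) = 5 × 11 × 29 = 1595.
Orbits for period 319: 1595 / 319 = 5.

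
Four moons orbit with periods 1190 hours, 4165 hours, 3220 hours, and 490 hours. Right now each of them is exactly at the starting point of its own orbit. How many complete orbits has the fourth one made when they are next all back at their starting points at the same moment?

782 orbits

The first common completion time is the LCM of the periods.
1190 = 2 × 5 × 7 × 17
4165 = 5 × 7^2 × 17
3220 = 2^2 × 5 × 7 × 23
490 = 2 × 5 × 7^2
LCM(1190, 4165, 3220, 490) = 2^2 × 5 × 7^2 × 17 × 23 = 383180.
Orbits for period 490: 383180 / 490 = 782.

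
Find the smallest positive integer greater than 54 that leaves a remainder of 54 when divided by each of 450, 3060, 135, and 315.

321354

N − 54 must be a common multiple of 450, 3060, 135, and 315.
450 = 2 × 3^2 × 5^2
3060 = 2^2 × 3^2 × 5 × 17
135 = 3^3 × 5
315 = 3^2 × 5 × 7
LCM(450, 3060, 135, 315) = 2^2 × 3^3 × 5^2 × 7 × 17 = 321300.
Smallest N > 54 is LCM + 54 = 321300 + 54 = 321354.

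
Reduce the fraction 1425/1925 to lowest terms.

57/77

1425 = 3 × 5^2 × 19
1925 = 5^2 × 7 × 11
gcd(1425, 1925) = 5^2 = 25.
Divide numerator and denominator by 25: 1425/1925 = 57/77.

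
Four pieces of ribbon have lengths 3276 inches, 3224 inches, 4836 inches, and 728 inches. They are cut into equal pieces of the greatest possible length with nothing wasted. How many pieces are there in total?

Piece length = gcd(3276, 3224, 4836, 728).
3276 = 2^2 × 3^2 × 7 × 13
3224 = 2^3 × 13 × 31
4836 = 2^2 × 3 × 13 × 31
728 = 2^3 × 7 × 13
gcd(3276, 3224, 4836, 728) = 2^2 × 13 = 52.
Total pieces = 3276/52 + 3224/52 + 4836/52 + 728/52 = 63 + 62 + 93 + 14 = 232.

232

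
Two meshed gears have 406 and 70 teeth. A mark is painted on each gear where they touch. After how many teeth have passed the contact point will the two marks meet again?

They coincide at every common multiple of the periods; the first is the LCM.
406 = 2 × 7 × 29
70 = 2 × 5 × 7
LCM(406, 70) = 2 × 5 × 7 × 29 = 2030.

2030 teeth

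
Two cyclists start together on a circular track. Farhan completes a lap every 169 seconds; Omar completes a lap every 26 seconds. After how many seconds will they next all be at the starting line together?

338 seconds

We need the least common multiple of the intervals.
169 = 13^2
26 = 2 × 13
LCM(169, 26) = 2 × 13^2 = 338.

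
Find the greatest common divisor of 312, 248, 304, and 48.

312 = 2^3 × 3 × 13
248 = 2^3 × 31
304 = 2^4 × 19
48 = 2^4 × 3
gcd(312, 248, 304, 48) = 2^3 = 8.

8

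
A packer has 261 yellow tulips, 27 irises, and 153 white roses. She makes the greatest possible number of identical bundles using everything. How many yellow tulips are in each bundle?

29

Number of bundles = gcd(261, 27, 153).
261 = 3^2 × 29
27 = 3^3
153 = 3^2 × 17
gcd(261, 27, 153) = 3^2 = 9.
yellow tulips per bundle = 261 / 9 = 29.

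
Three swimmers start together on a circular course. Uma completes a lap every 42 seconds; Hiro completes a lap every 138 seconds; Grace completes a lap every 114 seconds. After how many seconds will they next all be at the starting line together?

18354 seconds

They coincide at every common multiple of the periods; the first is the LCM.
42 = 2 × 3 × 7
138 = 2 × 3 × 23
114 = 2 × 3 × 19
LCM(42, 138, 114) = 2 × 3 × 7 × 19 × 23 = 18354.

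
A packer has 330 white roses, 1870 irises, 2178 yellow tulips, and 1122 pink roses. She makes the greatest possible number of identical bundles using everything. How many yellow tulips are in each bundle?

Number of bundles = gcd(330, 1870, 2178, 1122).
330 = 2 × 3 × 5 × 11
1870 = 2 × 5 × 11 × 17
2178 = 2 × 3^2 × 11^2
1122 = 2 × 3 × 11 × 17
gcd(330, 1870, 2178, 1122) = 2 × 11 = 22.
yellow tulips per bundle = 2178 / 22 = 99.

99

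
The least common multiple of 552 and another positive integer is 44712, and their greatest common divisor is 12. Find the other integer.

gcd × lcm = product of the two integers, so the other integer is (12 × 44712) / 552 = 972.

972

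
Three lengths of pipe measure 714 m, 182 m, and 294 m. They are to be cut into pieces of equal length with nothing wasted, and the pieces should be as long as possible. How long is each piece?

14 m

The greatest length dividing all of 714, 182, and 294 is their gcd.
714 = 2 × 3 × 7 × 17
182 = 2 × 7 × 13
294 = 2 × 3 × 7^2
gcd(714, 182, 294) = 2 × 7 = 14.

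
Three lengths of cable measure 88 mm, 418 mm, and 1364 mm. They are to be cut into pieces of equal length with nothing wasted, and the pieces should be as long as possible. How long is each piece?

Each piece length must divide every original length, so the longest possible is gcd(88, 418, 1364).
88 = 2^3 × 11
418 = 2 × 11 × 19
1364 = 2^2 × 11 × 31
gcd(88, 418, 1364) = 2 × 11 = 22.

22 mm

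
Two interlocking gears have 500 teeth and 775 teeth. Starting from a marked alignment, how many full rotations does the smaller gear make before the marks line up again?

All finish a whole number of cycles simultaneously at t = LCM of the periods.
500 = 2^2 × 5^3
775 = 5^2 × 31
LCM(500, 775) = 2^2 × 5^3 × 31 = 15500.
Rotations for period 500: 15500 / 500 = 31.

31 rotations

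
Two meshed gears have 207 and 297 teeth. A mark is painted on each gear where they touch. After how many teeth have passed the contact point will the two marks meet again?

6831 teeth

The first simultaneous occurrence is after LCM of the individual periods.
207 = 3^2 × 23
297 = 3^3 × 11
LCM(207, 297) = 3^3 × 11 × 23 = 6831.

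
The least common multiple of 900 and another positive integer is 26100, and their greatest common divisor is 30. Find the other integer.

gcd × lcm = product of the two integers, so the other integer is (30 × 26100) / 900 = 870.

870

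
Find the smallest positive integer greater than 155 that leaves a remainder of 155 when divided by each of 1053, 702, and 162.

2261

N − 155 must be a common multiple of 1053, 702, and 162.
1053 = 3^4 × 13
702 = 2 × 3^3 × 13
162 = 2 × 3^4
LCM(1053, 702, 162) = 2 × 3^4 × 13 = 2106.
Smallest N > 155 is LCM + 155 = 2106 + 155 = 2261.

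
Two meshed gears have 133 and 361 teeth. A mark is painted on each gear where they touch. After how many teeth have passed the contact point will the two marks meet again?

We need the least common multiple of the intervals.
133 = 7 × 19
361 = 19^2
LCM(133, 361) = 7 × 19^2 = 2527.

2527 teeth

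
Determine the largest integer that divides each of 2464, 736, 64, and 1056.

2464 = 2^5 × 7 × 11
736 = 2^5 × 23
64 = 2^6
1056 = 2^5 × 3 × 11
gcd(2464, 736, 64, 1056) = 2^5 = 32.

32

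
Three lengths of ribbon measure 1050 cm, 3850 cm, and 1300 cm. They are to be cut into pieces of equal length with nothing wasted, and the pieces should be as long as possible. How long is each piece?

50 cm

Each piece length must divide every original length, so the longest possible is gcd(1050, 3850, 1300).
1050 = 2 × 3 × 5^2 × 7
3850 = 2 × 5^2 × 7 × 11
1300 = 2^2 × 5^2 × 13
gcd(1050, 3850, 1300) = 2 × 5^2 = 50.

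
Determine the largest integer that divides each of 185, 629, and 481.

37

185 = 5 × 37
629 = 17 × 37
481 = 13 × 37
gcd(185, 629, 481) = 37.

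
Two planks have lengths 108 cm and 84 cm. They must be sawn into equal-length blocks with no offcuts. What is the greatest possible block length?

12 cm

The block length must divide every plank, so the greatest is gcd(108, 84).
108 = 2^2 × 3^3
84 = 2^2 × 3 × 7
gcd(108, 84) = 2^2 × 3 = 12.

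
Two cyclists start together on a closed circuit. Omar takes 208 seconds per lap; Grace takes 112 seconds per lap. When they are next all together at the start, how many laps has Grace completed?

The first common completion time is the LCM of the periods.
208 = 2^4 × 13
112 = 2^4 × 7
LCM(208, 112) = 2^4 × 7 × 13 = 1456.
Laps for period 112: 1456 / 112 = 13.

13 laps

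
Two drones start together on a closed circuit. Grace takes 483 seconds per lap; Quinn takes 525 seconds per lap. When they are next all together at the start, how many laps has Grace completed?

25 laps

All finish a whole number of cycles simultaneously at t = LCM of the periods.
483 = 3 × 7 × 23
525 = 3 × 5^2 × 7
LCM(483, 525) = 3 × 5^2 × 7 × 23 = 12075.
Laps for period 483: 12075 / 483 = 25.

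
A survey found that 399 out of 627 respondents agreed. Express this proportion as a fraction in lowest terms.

399 = 3 × 7 × 19
627 = 3 × 11 × 19
gcd(399, 627) = 3 × 19 = 57.
Divide numerator and denominator by 57: 399/627 = 7/11.

7/11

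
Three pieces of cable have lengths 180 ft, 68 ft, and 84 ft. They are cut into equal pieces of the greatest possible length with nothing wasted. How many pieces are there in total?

Piece length = gcd(180, 68, 84).
180 = 2^2 × 3^2 × 5
68 = 2^2 × 17
84 = 2^2 × 3 × 7
gcd(180, 68, 84) = 2^2 = 4.
Total pieces = 180/4 + 68/4 + 84/4 = 45 + 17 + 21 = 83.

83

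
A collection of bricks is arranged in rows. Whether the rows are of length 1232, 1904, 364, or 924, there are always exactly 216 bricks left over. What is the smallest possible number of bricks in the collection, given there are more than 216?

817032

N − 216 must be a common multiple of 1232, 1904, 364, and 924.
1232 = 2^4 × 7 × 11
1904 = 2^4 × 7 × 17
364 = 2^2 × 7 × 13
924 = 2^2 × 3 × 7 × 11
LCM(1232, 1904, 364, 924) = 2^4 × 3 × 7 × 11 × 13 × 17 = 816816.
Smallest N > 216 is LCM + 216 = 816816 + 216 = 817032.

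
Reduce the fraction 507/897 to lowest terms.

507 = 3 × 13^2
897 = 3 × 13 × 23
gcd(507, 897) = 3 × 13 = 39.
Divide numerator and denominator by 39: 507/897 = 13/23.

13/23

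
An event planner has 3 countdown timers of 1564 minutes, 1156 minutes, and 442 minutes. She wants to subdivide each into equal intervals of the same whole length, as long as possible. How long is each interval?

The interval must divide each timer length; the longest such is the gcd.
1564 = 2^2 × 17 × 23
1156 = 2^2 × 17^2
442 = 2 × 13 × 17
gcd(1564, 1156, 442) = 2 × 17 = 34.

34 minutes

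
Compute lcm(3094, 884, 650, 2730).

464100

3094 = 2 × 7 × 13 × 17
884 = 2^2 × 13 × 17
650 = 2 × 5^2 × 13
2730 = 2 × 3 × 5 × 7 × 13
LCM(3094, 884, 650, 2730) = 2^2 × 3 × 5^2 × 7 × 13 × 17 = 464100.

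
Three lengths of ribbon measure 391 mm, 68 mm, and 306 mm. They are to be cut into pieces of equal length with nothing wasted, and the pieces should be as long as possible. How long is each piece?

The greatest length dividing all of 391, 68, and 306 is their gcd.
391 = 17 × 23
68 = 2^2 × 17
306 = 2 × 3^2 × 17
gcd(391, 68, 306) = 17.

17 mm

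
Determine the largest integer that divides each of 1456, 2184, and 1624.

1456 = 2^4 × 7 × 13
2184 = 2^3 × 3 × 7 × 13
1624 = 2^3 × 7 × 29
gcd(1456, 2184, 1624) = 2^3 × 7 = 56.

56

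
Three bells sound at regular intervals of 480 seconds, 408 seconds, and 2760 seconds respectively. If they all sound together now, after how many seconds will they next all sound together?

We need the least common multiple of the intervals.
480 = 2^5 × 3 × 5
408 = 2^3 × 3 × 17
2760 = 2^3 × 3 × 5 × 23
LCM(480, 408, 2760) = 2^5 × 3 × 5 × 17 × 23 = 187680.

187680 seconds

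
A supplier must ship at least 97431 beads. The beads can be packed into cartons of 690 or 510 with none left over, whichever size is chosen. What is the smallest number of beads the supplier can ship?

The number of beads must be a common multiple of 690 and 510, so a multiple of their LCM.
690 = 2 × 3 × 5 × 23
510 = 2 × 3 × 5 × 17
LCM(690, 510) = 2 × 3 × 5 × 17 × 23 = 11730.
Smallest multiple of 11730 that is ≥ 97431: ⌈97431/11730⌉ × 11730 = 9 × 11730 = 105570.

105570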